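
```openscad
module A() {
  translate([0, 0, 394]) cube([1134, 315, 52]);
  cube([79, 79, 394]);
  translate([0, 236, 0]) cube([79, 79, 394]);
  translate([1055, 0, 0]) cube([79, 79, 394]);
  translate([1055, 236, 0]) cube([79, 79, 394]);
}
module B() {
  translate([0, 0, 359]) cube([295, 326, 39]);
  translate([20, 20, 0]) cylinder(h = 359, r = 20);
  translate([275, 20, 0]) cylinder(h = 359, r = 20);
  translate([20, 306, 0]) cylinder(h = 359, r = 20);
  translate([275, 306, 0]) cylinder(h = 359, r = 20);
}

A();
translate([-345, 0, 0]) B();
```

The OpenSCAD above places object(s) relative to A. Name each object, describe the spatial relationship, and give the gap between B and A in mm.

The stool's nearest face is 50 mm from the bench's −x face.

A is a bench. B is a stool. The stool is on the floor beside the bench on its −x side. The gap between the stool and the bench is 50 mm.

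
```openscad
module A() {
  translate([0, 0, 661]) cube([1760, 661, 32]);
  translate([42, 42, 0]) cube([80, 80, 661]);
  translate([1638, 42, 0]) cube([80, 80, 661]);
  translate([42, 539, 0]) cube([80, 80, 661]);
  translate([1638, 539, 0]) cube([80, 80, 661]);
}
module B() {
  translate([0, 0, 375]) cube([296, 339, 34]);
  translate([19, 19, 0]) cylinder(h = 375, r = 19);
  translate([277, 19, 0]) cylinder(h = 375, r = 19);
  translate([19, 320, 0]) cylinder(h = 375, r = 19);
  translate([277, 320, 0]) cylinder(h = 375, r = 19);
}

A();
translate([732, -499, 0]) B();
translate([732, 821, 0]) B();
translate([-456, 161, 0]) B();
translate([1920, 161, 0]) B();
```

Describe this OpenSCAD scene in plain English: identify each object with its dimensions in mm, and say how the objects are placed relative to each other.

A is a table with a 1760×661 mm rectangular top, 32 mm thick, top surface at z = 693 mm, supported by four 80×80 mm square legs, each inset 42 mm from the nearest pair of top edges, running from the floor.

B is a simple wooden stool: a rectangular seat 296 mm (x) by 339 mm (y), 34 mm thick, top face at z = 409 mm, on four round legs, each 38 mm in diameter. The legs rest on z = 0, each leg's axis is inset half a diameter from the nearest pair of seat edges (so the leg's bounding box is flush with the corner).

Four stools sit around the table at the −y, +y, −x, +x sides.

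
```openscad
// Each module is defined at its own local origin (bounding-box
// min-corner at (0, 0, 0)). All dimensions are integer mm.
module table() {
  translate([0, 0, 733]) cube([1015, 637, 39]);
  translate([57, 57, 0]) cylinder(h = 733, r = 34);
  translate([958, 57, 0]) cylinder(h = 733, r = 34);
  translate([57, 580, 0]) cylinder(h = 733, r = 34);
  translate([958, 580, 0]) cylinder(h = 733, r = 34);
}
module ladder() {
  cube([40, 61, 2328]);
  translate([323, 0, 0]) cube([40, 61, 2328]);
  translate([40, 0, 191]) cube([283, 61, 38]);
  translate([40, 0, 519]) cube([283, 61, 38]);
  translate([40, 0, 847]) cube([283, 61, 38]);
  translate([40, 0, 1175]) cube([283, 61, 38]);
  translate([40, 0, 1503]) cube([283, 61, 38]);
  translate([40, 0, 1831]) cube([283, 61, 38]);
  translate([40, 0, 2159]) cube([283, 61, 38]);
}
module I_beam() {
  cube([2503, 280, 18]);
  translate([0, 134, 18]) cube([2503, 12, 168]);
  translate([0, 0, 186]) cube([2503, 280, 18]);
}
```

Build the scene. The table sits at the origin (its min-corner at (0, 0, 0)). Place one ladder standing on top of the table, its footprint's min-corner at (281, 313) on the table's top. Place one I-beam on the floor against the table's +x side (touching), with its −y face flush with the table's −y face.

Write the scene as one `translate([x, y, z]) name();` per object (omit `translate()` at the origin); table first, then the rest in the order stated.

table();
translate([281, 313, 772]) ladder();
translate([1015, 0, 0]) I_beam();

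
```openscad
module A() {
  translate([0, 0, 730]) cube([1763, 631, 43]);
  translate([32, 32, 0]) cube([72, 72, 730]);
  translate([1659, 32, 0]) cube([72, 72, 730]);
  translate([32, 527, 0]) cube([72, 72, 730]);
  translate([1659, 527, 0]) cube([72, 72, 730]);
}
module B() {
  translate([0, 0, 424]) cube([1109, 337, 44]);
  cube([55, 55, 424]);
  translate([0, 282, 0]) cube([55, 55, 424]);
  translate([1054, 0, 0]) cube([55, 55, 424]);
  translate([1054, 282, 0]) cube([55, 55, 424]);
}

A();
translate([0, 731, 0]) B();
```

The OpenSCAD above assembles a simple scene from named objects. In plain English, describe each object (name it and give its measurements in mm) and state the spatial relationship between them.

A is a table with a 1763×631 mm rectangular top, 43 mm thick, top surface at z = 773 mm, supported by four 72×72 mm square legs, each inset 32 mm from the nearest pair of top edges, running from the floor.

B is a bench: a 1109×337 mm seat slab, 44 mm thick, top at z = 468 mm, on four 55×55 mm square legs flush with the seat corners and standing on z = 0.

The bench is on the floor beside the table on its +y side.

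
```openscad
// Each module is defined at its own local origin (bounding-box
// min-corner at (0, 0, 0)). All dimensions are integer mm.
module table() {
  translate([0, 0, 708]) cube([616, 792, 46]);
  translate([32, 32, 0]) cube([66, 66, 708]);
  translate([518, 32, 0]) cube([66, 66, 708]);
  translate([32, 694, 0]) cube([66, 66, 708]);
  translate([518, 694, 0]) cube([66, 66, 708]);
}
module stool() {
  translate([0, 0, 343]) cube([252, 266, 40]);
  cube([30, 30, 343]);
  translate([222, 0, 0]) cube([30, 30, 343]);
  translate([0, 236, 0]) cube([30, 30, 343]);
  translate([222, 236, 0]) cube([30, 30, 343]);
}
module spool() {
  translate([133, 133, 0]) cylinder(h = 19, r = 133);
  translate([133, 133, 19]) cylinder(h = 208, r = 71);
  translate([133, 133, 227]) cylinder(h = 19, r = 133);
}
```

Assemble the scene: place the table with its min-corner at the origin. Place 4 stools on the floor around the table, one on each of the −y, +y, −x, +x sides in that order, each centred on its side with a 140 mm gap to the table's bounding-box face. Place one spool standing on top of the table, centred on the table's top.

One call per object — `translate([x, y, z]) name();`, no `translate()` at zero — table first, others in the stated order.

table();
translate([182, -406, 0]) stool();
translate([182, 932, 0]) stool();
translate([-392, 263, 0]) stool();
translate([756, 263, 0]) stool();
translate([175, 263, 754]) spool();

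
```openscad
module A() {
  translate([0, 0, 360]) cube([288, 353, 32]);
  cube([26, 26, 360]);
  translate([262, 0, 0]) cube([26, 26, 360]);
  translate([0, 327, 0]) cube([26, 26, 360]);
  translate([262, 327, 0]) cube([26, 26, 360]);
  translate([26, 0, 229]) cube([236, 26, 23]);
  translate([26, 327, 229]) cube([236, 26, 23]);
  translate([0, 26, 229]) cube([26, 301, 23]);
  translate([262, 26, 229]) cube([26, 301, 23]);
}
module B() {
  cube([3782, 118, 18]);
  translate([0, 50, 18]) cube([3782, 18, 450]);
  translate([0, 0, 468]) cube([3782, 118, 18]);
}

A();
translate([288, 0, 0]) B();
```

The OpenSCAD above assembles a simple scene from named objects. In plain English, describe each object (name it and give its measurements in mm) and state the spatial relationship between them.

A is a four-legged stool. The seat is 288×353 mm, 32 mm thick, top at z = 392 mm. It stands on four square legs, each 26×26 mm in cross-section, from z = 0 to the seat underside, each flush with a corner of the seat. Four stretchers, 26 mm wide and 23 mm tall, connect adjacent legs with their undersides at z = 229 mm, each running between the inner faces of the legs it joins and aligned with the legs' outer faces on the other axis.

B is an I-beam lying along x, 3782 mm long. Overall section height 486 mm. Two flanges 118 mm wide (y) and 18 mm thick, one on the floor and one at the top; a web 18 mm thick runs between them, centred on the flange width.

The I-beam is against the stool's +x side, with their −y faces flush.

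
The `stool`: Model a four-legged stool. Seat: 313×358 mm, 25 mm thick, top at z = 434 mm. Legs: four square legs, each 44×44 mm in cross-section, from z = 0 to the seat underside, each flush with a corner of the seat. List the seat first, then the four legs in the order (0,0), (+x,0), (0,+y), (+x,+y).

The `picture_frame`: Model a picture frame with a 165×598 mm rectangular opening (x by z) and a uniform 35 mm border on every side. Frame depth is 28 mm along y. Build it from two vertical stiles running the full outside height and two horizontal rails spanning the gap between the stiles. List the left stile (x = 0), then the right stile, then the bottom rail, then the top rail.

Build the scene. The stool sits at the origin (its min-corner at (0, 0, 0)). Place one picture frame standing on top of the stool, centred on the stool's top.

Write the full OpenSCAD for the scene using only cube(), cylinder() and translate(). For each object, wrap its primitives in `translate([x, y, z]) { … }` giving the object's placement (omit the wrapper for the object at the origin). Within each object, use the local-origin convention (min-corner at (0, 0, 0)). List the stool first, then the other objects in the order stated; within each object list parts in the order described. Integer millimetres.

translate([0, 0, 409]) cube([313, 358, 25]);
cube([44, 44, 409]);
translate([269, 0, 0]) cube([44, 44, 409]);
translate([0, 314, 0]) cube([44, 44, 409]);
translate([269, 314, 0]) cube([44, 44, 409]);
translate([39, 165, 434]) {
  cube([35, 28, 668]);
  translate([200, 0, 0]) cube([35, 28, 668]);
  translate([35, 0, 0]) cube([165, 28, 35]);
  translate([35, 0, 633]) cube([165, 28, 35]);
}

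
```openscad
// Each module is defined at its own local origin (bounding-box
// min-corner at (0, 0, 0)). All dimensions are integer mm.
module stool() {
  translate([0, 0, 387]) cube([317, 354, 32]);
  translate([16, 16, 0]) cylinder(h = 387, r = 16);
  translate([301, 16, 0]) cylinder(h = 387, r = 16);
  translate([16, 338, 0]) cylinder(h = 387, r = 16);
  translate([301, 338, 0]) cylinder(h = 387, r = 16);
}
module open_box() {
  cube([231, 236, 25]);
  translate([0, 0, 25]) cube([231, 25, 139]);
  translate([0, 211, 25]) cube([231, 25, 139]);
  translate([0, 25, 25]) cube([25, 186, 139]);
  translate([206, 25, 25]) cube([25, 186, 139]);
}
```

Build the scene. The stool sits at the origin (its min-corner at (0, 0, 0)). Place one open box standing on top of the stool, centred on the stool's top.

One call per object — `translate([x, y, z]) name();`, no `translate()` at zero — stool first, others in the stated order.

stool();
translate([43, 59, 419]) open_box();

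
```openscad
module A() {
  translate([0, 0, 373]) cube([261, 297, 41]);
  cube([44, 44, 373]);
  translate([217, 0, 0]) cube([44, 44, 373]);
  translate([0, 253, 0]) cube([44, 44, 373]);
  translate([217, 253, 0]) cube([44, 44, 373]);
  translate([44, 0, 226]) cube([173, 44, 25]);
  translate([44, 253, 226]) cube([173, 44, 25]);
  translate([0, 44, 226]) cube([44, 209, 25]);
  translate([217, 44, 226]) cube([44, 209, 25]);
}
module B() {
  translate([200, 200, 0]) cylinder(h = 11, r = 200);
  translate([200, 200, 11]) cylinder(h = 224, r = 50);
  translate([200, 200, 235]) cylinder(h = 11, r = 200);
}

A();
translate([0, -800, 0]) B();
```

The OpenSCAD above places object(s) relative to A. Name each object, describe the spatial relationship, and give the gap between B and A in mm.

A is a stool. B is a spool. The spool is on the floor beside the stool on its −y side. The gap between the spool and the stool is 400 mm.

The spool's nearest face is 400 mm from the stool's −y face.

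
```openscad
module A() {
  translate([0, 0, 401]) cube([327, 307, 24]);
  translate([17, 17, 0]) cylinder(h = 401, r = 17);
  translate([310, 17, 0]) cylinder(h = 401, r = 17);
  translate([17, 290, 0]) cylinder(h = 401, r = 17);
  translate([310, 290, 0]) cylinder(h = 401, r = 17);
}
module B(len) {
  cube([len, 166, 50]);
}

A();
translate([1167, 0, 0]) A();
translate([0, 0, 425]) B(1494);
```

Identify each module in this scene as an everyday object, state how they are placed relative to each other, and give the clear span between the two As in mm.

Second stool starts at x = 1167; first ends at x = 327; clear span = 1167 − 327 = 840 mm.

A is a stool. B is a beam. A beam spans the tops of two stools. The clear span between the two stools is 840 mm.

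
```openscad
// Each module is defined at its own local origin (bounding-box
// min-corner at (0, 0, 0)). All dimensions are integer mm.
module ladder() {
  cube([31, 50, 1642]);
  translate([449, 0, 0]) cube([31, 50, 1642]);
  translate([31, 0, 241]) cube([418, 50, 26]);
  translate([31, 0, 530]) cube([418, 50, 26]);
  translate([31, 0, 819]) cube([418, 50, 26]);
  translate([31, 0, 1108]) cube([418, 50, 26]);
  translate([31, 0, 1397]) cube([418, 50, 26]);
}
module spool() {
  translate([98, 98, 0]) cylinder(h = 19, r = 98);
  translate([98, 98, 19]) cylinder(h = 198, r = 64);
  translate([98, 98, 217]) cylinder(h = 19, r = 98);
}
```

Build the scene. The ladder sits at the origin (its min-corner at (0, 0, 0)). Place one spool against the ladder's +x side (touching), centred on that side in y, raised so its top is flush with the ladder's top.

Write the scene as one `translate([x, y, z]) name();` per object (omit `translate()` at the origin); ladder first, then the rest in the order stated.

ladder();
translate([480, -73, 1406]) spool();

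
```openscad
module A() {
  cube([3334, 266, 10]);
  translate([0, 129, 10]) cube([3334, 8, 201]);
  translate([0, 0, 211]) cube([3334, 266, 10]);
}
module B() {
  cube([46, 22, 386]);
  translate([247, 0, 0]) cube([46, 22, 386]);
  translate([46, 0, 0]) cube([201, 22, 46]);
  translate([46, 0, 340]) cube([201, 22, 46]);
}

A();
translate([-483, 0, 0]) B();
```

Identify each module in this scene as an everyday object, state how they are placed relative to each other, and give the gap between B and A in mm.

The picture frame's nearest face is 190 mm from the I-beam's −x face.

A is an I-beam. B is a picture frame. The picture frame is on the floor beside the I-beam on its −x side. The gap between the picture frame and the I-beam is 190 mm.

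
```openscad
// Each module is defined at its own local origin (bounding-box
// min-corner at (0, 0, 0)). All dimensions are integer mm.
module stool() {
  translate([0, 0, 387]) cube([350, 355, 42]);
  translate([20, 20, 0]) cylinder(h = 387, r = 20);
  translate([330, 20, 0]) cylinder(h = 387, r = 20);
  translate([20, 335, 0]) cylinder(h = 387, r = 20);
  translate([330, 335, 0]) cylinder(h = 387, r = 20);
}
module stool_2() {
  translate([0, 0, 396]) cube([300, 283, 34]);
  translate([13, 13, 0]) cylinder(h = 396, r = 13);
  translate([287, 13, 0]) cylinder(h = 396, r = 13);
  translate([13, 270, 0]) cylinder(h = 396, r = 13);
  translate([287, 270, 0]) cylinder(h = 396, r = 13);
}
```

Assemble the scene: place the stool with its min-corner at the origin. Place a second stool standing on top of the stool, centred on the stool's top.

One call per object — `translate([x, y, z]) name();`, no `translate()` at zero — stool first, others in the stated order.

stool();
translate([25, 36, 429]) stool_2();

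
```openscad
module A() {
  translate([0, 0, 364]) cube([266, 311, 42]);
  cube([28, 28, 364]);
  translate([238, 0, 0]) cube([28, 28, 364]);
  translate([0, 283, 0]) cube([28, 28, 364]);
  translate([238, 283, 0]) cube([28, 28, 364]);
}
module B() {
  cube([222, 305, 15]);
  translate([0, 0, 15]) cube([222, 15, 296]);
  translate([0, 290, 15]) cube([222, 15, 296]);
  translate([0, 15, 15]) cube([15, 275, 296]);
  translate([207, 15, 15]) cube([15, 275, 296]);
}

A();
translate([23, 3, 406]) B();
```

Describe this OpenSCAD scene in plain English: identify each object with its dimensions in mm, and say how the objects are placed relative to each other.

A is a four-legged stool. The seat is 266×311 mm, 42 mm thick, top at z = 406 mm. It stands on four square legs, each 28×28 mm in cross-section, from z = 0 to the seat underside, each flush with a corner of the seat.

B is an open storage box with external size 222×305×311 mm and wall thickness 15 mm (the base is also 15 mm thick). The base covers the whole footprint; the four walls stand on the base, with the y-facing walls full-width and the x-facing walls fitting between their inner faces.

The open box is on top of the stool.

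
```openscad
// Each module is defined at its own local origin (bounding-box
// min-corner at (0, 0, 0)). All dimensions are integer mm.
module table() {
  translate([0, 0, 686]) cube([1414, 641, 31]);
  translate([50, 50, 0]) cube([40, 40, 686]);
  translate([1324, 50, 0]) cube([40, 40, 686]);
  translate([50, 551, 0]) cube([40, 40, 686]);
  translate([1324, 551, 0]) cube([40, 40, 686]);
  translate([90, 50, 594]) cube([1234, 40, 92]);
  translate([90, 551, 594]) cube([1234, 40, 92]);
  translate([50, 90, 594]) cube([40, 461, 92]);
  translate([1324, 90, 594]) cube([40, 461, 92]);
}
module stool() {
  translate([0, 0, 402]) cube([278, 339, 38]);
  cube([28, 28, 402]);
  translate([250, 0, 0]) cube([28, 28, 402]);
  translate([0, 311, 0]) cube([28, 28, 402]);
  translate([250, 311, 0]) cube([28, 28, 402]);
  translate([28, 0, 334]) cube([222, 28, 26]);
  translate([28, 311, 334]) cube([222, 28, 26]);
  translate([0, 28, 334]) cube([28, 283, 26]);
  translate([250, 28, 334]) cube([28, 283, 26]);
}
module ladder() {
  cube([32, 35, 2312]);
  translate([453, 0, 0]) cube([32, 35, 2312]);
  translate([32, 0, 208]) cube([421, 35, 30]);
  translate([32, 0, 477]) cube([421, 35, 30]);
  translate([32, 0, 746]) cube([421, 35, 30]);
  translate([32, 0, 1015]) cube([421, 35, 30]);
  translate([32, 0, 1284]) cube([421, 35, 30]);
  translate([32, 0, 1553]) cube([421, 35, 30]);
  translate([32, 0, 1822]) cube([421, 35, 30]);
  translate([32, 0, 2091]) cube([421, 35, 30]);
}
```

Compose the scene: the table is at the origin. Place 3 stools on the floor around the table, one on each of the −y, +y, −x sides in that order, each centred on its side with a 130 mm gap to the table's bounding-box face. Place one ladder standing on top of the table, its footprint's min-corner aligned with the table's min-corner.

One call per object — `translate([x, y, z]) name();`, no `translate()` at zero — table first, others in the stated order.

table();
translate([568, -469, 0]) stool();
translate([568, 771, 0]) stool();
translate([-408, 151, 0]) stool();
translate([0, 0, 717]) ladder();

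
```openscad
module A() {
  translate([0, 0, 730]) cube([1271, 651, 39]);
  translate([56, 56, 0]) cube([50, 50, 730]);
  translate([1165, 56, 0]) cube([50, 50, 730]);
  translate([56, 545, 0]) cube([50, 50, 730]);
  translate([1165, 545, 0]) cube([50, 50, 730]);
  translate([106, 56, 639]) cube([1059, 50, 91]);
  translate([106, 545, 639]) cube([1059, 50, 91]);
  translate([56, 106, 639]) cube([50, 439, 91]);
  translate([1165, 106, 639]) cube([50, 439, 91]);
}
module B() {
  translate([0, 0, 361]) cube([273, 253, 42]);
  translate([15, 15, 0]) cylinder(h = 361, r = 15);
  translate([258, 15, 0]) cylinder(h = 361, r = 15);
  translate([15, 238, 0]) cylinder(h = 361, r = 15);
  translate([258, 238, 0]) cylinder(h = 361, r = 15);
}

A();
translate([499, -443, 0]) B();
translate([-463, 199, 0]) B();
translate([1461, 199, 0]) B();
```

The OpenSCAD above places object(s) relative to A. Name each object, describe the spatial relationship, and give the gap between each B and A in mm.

Each stool's nearest face is 190 mm from the table's bounding box.

A is a table. B is a stool. Three stools sit around the table at the −y, −x, +x sides. The gap between each stool and the table is 190 mm.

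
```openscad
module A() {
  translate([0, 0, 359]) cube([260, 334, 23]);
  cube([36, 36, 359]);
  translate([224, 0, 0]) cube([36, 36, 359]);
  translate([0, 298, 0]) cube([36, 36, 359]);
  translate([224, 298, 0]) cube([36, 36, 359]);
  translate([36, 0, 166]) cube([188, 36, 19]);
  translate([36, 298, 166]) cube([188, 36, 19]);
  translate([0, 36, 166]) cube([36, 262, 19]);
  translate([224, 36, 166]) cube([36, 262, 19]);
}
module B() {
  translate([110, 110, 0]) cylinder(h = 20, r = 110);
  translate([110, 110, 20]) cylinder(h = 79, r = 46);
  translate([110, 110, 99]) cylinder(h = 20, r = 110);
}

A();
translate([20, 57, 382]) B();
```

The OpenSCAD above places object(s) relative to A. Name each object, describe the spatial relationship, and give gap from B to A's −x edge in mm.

The spool's min-x is at 20; the stool's min-x is 0; gap = 20 mm.

A is a stool. B is a spool. The spool is on top of the stool, centred. The gap from the spool to the stool's −x edge is 20 mm.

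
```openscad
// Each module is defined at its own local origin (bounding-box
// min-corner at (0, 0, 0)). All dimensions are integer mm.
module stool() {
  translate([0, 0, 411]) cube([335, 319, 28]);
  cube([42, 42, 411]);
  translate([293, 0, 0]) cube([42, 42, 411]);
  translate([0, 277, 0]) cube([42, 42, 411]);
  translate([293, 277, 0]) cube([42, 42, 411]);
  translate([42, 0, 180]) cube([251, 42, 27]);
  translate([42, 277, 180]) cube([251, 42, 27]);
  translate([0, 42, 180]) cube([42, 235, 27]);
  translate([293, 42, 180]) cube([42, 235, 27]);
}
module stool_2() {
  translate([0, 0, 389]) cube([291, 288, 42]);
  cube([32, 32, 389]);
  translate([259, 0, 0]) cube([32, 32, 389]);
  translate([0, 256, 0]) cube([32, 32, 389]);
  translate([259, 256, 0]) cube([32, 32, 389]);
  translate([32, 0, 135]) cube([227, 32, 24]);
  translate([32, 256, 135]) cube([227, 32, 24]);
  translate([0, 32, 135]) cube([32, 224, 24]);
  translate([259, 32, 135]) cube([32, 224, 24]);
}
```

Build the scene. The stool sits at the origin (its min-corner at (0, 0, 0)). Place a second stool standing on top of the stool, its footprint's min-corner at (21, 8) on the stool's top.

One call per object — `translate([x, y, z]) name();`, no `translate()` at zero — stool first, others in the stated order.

stool();
translate([21, 8, 439]) stool_2();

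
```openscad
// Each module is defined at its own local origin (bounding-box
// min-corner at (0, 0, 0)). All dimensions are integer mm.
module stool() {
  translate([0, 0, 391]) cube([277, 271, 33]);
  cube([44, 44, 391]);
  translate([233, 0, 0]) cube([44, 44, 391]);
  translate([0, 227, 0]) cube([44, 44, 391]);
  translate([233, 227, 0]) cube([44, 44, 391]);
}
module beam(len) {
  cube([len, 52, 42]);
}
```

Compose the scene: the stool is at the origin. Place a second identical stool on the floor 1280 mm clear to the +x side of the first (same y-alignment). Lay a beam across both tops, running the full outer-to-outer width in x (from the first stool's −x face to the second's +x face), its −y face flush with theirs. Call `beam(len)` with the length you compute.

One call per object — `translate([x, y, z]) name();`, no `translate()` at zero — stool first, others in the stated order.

stool();
translate([1557, 0, 0]) stool();
translate([0, 0, 424]) beam(1834);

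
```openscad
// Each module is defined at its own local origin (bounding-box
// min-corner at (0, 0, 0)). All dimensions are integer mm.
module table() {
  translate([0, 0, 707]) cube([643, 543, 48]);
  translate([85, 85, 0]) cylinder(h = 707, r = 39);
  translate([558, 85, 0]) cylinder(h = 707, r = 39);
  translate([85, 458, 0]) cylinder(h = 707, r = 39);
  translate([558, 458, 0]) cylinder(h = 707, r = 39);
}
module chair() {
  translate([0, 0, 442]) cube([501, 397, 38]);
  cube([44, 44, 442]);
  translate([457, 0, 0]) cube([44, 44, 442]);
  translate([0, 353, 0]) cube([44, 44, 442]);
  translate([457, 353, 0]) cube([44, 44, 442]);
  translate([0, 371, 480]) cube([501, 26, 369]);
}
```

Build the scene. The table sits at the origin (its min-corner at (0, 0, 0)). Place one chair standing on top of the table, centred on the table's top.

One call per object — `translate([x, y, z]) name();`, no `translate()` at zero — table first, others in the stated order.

table();
translate([71, 73, 755]) chair();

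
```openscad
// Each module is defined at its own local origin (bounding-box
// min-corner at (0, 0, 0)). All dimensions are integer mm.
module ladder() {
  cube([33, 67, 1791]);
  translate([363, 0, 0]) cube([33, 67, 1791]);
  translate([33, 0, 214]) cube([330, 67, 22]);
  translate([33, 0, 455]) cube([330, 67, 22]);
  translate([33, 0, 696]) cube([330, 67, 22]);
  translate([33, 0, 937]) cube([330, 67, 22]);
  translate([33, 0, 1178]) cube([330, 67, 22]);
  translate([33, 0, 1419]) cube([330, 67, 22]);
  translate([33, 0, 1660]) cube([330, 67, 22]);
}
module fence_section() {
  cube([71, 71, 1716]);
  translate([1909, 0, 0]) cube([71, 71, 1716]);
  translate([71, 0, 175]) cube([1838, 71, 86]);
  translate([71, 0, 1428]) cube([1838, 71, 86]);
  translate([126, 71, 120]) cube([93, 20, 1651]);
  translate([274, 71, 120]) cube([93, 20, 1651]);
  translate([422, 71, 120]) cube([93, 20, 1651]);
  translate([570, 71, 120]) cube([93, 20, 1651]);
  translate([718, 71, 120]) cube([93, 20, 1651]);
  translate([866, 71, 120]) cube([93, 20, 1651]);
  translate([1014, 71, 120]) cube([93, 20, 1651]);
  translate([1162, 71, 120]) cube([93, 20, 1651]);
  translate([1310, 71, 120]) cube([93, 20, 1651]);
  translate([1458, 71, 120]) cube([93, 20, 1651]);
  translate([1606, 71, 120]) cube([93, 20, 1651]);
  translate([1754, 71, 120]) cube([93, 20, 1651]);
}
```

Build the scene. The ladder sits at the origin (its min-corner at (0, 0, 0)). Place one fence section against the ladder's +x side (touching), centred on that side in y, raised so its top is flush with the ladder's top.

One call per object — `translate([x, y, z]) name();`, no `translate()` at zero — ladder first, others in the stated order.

ladder();
translate([396, -12, 20]) fence_section();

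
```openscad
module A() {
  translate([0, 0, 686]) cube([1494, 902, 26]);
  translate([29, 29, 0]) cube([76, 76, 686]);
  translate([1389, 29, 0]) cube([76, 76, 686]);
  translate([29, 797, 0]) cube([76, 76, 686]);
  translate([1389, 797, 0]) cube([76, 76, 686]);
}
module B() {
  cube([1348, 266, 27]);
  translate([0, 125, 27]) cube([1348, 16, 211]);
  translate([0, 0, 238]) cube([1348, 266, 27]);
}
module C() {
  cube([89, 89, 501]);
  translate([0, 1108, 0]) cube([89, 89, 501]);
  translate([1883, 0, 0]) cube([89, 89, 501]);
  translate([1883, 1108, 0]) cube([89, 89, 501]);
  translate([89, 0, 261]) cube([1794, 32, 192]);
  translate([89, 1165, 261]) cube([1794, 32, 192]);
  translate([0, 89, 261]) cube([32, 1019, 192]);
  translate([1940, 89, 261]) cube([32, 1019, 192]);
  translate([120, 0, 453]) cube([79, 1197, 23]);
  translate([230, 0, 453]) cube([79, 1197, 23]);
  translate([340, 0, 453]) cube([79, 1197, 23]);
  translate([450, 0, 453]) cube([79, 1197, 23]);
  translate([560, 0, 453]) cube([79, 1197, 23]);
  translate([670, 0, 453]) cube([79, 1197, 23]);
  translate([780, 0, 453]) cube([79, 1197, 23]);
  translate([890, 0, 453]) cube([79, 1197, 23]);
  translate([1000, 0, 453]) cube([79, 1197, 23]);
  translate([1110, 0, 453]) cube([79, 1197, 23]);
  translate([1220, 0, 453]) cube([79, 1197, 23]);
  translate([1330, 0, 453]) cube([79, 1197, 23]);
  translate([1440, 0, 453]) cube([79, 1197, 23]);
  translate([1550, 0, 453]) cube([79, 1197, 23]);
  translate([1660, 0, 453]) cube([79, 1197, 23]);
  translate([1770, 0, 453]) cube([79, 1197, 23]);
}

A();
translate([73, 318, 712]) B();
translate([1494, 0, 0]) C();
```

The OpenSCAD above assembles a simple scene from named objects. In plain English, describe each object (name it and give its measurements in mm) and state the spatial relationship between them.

A is a table: top 1494 mm (x) × 902 mm (y), 26 mm thick, upper face at z = 712 mm, on four 76×76 mm square legs, each inset 29 mm from the nearest pair of top edges, running from z = 0 to the bottom of the top.

B is an I-beam lying along x, 1348 mm long. Overall section height 265 mm. Two flanges 266 mm wide (y) and 27 mm thick, one on the floor and one at the top; a web 16 mm thick runs between them, centred on the flange width.

C is a bed frame 1972 mm long (x) by 1197 mm wide (y). Four 89×89 mm corner posts, 501 mm tall, at the corners of the footprint. Four rails of 32 mm thickness and 192 mm height run between adjacent posts with their undersides at z = 261 mm, their outer faces flush with the outside of the frame (the two x-running rails run between the posts' inner faces; the two y-running rails run between the posts' inner faces). 16 slats, each 79 mm wide (x) and 23 mm thick, lie across the top of the two x-running rails, running the full 1197 mm width of the frame in y; the slats are evenly spaced along x between the inner faces of the end posts with equal gaps (rounded down to the nearest mm) at the −x end and between each pair — any rounding remainder accumulates at the +x end.

The I-beam is on top of the table, centred. The bed frame is against the table's +x side, with their −y faces flush.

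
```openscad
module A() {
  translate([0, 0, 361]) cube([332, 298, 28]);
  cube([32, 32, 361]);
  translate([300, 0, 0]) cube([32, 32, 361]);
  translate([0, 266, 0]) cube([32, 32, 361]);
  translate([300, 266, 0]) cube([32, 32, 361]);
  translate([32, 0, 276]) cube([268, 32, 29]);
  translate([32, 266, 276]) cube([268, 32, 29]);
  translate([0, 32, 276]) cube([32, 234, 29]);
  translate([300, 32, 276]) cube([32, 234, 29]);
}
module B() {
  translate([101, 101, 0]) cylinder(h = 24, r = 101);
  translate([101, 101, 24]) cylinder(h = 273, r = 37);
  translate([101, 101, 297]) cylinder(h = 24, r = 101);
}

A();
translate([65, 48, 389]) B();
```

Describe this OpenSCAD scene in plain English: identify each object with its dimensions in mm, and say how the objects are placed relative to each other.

A is a four-legged stool. The seat is 332×298 mm, 28 mm thick, top at z = 389 mm. It stands on four square legs, each 32×32 mm in cross-section, from z = 0 to the seat underside, each flush with a corner of the seat. Four stretchers, 32 mm wide and 29 mm tall, connect adjacent legs with their undersides at z = 276 mm, each running between the inner faces of the legs it joins and aligned with the legs' outer faces on the other axis.

B is a spool: two coaxial disc flanges of radius 101 mm and thickness 24 mm, joined by a core cylinder of radius 37 mm and height 273 mm. The lower flange rests on z = 0 and the three cylinders share a vertical axis.

The spool is on top of the stool, centred.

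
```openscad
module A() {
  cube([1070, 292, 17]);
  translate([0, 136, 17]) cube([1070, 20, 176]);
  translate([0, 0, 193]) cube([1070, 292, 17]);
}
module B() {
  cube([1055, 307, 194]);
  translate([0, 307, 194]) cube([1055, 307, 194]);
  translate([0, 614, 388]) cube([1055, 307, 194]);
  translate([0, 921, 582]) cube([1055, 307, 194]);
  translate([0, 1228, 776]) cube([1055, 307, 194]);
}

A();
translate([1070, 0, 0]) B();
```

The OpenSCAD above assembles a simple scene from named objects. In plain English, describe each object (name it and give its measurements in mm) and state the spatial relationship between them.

A is an I-beam lying along x, 1070 mm long. Overall section height 210 mm. Two flanges 292 mm wide (y) and 17 mm thick, one on the floor and one at the top; a web 20 mm thick runs between them, centred on the flange width.

B is a straight staircase of 5 solid steps. Each step is 1055 mm wide (x), 307 mm deep (y, the going) and 194 mm tall (the rise). The first step rests on the floor; each subsequent step sits one going further in +y and one rise higher in +z, directly behind and above the previous step with no overlap.

The staircase is against the I-beam's +x side, with their −y faces flush.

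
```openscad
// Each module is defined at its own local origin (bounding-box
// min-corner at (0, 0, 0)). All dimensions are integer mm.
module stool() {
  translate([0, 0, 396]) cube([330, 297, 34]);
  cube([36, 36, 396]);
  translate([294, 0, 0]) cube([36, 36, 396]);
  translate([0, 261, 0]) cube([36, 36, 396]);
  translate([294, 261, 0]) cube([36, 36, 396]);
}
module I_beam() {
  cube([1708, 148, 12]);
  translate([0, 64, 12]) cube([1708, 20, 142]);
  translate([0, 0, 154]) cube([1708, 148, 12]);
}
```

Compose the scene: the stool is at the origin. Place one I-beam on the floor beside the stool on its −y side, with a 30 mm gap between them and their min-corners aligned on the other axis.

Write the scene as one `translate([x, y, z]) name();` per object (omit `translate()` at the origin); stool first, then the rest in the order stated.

stool();
translate([0, -178, 0]) I_beam();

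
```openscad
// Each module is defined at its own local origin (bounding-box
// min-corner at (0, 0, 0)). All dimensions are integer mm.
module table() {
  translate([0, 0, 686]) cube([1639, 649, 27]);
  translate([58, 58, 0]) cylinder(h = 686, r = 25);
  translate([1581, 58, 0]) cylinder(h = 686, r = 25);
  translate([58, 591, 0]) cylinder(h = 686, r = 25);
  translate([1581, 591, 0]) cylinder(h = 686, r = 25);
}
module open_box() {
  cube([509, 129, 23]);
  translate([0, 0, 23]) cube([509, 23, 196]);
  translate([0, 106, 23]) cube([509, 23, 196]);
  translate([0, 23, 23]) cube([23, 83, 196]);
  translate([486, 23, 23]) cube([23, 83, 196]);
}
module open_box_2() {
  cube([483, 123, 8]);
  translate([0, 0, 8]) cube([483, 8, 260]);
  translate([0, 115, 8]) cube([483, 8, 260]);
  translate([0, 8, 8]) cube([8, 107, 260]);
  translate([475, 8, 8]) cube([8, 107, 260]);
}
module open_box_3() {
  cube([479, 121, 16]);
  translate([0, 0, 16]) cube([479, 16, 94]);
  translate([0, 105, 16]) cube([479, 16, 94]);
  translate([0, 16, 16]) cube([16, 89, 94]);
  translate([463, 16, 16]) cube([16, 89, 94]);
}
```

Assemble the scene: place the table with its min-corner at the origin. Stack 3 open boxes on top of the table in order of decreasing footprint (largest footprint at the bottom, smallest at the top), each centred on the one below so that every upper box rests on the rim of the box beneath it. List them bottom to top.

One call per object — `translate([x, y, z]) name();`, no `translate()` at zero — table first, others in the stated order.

table();
translate([565, 260, 713]) open_box();
translate([578, 263, 932]) open_box_2();
translate([580, 264, 1200]) open_box_3();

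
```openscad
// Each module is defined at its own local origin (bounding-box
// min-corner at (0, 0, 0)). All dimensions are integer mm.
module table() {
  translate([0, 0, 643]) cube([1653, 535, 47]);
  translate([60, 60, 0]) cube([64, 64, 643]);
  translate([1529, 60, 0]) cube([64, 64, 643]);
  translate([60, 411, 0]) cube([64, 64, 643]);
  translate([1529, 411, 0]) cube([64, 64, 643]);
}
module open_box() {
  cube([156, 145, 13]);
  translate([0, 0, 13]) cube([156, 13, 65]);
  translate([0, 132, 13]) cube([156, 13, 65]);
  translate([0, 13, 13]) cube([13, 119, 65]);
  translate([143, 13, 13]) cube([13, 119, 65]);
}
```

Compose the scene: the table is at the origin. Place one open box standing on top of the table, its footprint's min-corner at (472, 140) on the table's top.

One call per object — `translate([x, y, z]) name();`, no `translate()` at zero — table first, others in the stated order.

table();
translate([472, 140, 690]) open_box();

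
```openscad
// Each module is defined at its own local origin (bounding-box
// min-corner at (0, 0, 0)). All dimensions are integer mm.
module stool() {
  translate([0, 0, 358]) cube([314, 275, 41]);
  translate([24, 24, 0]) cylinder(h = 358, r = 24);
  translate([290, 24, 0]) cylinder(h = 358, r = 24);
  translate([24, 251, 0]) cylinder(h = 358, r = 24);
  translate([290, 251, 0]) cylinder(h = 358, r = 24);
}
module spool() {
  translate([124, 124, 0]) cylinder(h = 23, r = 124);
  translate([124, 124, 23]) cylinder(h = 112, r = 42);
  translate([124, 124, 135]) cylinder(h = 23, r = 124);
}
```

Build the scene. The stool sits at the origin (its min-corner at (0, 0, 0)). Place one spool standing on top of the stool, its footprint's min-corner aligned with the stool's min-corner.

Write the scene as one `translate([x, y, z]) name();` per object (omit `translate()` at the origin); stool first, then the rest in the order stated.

stool();
translate([0, 0, 399]) spool();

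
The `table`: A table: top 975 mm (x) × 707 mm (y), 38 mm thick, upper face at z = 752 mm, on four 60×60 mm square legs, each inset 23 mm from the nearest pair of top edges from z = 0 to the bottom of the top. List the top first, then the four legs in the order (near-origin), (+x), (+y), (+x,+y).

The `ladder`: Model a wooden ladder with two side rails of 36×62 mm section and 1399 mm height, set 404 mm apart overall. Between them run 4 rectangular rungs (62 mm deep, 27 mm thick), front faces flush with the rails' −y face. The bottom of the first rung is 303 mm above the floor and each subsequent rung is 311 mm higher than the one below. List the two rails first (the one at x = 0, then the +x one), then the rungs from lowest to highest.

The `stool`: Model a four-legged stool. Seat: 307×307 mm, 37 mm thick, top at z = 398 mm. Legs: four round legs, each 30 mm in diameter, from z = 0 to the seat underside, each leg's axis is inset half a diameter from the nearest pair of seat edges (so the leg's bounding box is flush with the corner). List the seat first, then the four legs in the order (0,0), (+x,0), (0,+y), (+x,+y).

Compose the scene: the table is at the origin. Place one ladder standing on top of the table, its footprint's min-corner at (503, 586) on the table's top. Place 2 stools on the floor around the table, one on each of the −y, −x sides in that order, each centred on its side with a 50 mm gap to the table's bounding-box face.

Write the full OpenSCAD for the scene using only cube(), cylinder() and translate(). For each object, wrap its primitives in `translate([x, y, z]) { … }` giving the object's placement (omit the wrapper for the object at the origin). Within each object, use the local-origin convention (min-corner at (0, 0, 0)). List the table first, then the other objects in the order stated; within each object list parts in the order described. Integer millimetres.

translate([0, 0, 714]) cube([975, 707, 38]);
translate([23, 23, 0]) cube([60, 60, 714]);
translate([892, 23, 0]) cube([60, 60, 714]);
translate([23, 624, 0]) cube([60, 60, 714]);
translate([892, 624, 0]) cube([60, 60, 714]);
translate([503, 586, 752]) {
  cube([36, 62, 1399]);
  translate([368, 0, 0]) cube([36, 62, 1399]);
  translate([36, 0, 303]) cube([332, 62, 27]);
  translate([36, 0, 614]) cube([332, 62, 27]);
  translate([36, 0, 925]) cube([332, 62, 27]);
  translate([36, 0, 1236]) cube([332, 62, 27]);
}
translate([334, -357, 0]) {
  translate([0, 0, 361]) cube([307, 307, 37]);
  translate([15, 15, 0]) cylinder(h = 361, r = 15);
  translate([292, 15, 0]) cylinder(h = 361, r = 15);
  translate([15, 292, 0]) cylinder(h = 361, r = 15);
  translate([292, 292, 0]) cylinder(h = 361, r = 15);
}
translate([-357, 200, 0]) {
  translate([0, 0, 361]) cube([307, 307, 37]);
  translate([15, 15, 0]) cylinder(h = 361, r = 15);
  translate([292, 15, 0]) cylinder(h = 361, r = 15);
  translate([15, 292, 0]) cylinder(h = 361, r = 15);
  translate([292, 292, 0]) cylinder(h = 361, r = 15);
}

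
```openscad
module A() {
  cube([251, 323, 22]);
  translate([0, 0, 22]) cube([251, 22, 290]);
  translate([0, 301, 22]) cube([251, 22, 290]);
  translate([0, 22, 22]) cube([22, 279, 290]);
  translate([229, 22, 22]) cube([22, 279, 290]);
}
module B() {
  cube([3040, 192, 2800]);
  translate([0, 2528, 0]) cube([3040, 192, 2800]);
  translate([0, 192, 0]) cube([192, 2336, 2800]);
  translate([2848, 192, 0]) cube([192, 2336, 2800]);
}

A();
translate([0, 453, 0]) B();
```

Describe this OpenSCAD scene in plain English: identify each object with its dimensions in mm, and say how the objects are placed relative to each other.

A is an open storage box with external size 251×323×312 mm and wall thickness 22 mm (the base is also 22 mm thick). The base covers the whole footprint; the four walls stand on the base, with the y-facing walls full-width and the x-facing walls fitting between their inner faces.

B is a box-shaped house frame (walls only): outside footprint 3040×2720 mm, wall height 2800 mm, wall thickness 192 mm. The two y-facing walls run the full x-width; the two x-facing walls fit between the inner faces of the y-facing walls.

The house frame is on the floor beside the open box on its +y side.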